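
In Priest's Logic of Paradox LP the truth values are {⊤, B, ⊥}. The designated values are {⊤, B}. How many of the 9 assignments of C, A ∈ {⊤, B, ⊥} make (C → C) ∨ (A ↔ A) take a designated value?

9

Of the 9 assignments, 9 give a value in {⊤, B}.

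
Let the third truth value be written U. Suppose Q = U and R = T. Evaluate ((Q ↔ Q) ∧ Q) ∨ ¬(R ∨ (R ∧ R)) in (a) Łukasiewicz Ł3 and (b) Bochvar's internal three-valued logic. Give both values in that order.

In Łukasiewicz Ł3: Q ↔ Q = U ↔ U = T  [1 − |½−½|]
(Q ↔ Q) ∧ Q = T ∧ U = U
R ∧ R = T ∧ T = T
R ∨ (R ∧ R) = T ∨ T = T
¬(R ∨ (R ∧ R)) = ¬T = F
((Q ↔ Q) ∧ Q) ∨ ¬(R ∨ (R ∧ R)) = U ∨ F = U
In Bochvar's internal three-valued logic: Q ↔ Q = U ↔ U = U
(Q ↔ Q) ∧ Q = U ∧ U = U
R ∧ R = T ∧ T = T
R ∨ (R ∧ R) = T ∨ T = T
¬(R ∨ (R ∧ R)) = ¬T = F
((Q ↔ Q) ∧ Q) ∨ ¬(R ∨ (R ∧ R)) = U ∨ F = U

U; U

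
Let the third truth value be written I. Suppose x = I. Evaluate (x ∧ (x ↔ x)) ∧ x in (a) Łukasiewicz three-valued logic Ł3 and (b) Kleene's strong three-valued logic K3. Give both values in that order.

I; I

In Łukasiewicz three-valued logic Ł3: x ↔ x = I ↔ I = true  [1 − |½−½|]
x ∧ (x ↔ x) = I ∧ true = I
(x ∧ (x ↔ x)) ∧ x = I ∧ I = I
In Kleene's strong three-valued logic K3: x ↔ x = I ↔ I = I
x ∧ (x ↔ x) = I ∧ I = I
(x ∧ (x ↔ x)) ∧ x = I ∧ I = I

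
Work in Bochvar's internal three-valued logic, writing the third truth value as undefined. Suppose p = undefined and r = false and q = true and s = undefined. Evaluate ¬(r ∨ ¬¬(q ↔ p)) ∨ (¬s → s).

undefined

q ↔ p = true ↔ undefined = undefined
¬(q ↔ p) = ¬undefined = undefined
¬¬(q ↔ p) = ¬undefined = undefined
r ∨ ¬¬(q ↔ p) = false ∨ undefined = undefined
¬(r ∨ ¬¬(q ↔ p)) = ¬undefined = undefined
¬s = ¬undefined = undefined
¬s → s = undefined → undefined = undefined  [any arg is the third value ⇒ result is the third value]
¬(r ∨ ¬¬(q ↔ p)) ∨ (¬s → s) = undefined ∨ undefined = undefined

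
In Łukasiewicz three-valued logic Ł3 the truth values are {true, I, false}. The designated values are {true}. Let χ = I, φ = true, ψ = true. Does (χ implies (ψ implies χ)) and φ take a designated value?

ψ implies χ = true implies I = I  [min(1, 1−1+½)]
χ implies (ψ implies χ) = I implies I = true
(χ implies (ψ implies χ)) and φ = true and true = true
true ∈ {true}.

Yes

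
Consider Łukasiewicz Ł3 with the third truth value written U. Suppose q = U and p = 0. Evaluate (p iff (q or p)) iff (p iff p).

q or p = U or 0 = U
p iff (q or p) = 0 iff U = U
p iff p = 0 iff 0 = 1
(p iff (q or p)) iff (p iff p) = U iff 1 = U

U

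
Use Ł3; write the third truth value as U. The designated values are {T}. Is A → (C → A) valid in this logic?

Yes

Every assignment of A, C over {T, U, F} gives a value in {T}.
In particular, with A=U, C=U: A → (C → A) = T.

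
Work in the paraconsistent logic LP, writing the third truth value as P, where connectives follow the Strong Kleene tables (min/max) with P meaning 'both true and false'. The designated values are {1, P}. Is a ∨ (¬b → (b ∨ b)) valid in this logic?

Countermodel: a=0, b=0 gives 0, which is not designated.

No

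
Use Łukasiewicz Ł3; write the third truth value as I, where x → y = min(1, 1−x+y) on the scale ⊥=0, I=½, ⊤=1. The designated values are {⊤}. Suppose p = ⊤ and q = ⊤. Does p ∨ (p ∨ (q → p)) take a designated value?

Yes

q → p = ⊤ → ⊤ = ⊤
p ∨ (q → p) = ⊤ ∨ ⊤ = ⊤
p ∨ (p ∨ (q → p)) = ⊤ ∨ ⊤ = ⊤
⊤ ∈ {⊤}.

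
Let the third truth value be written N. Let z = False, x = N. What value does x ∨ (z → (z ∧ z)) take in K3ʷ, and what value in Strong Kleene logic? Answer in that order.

N; True

In K3ʷ: z ∧ z = False ∧ False = False
z → (z ∧ z) = False → False = True
x ∨ (z → (z ∧ z)) = N ∨ True = N
In Strong Kleene logic: z ∧ z = False ∧ False = False
z → (z ∧ z) = False → False = True
x ∨ (z → (z ∧ z)) = N ∨ True = True
They differ because K3ʷ and Strong Kleene logic treat N differently under the binary connectives.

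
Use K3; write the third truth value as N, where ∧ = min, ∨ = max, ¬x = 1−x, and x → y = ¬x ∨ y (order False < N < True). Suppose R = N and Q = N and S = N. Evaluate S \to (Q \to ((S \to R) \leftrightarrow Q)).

N

S \to R = N \to N = N
(S \to R) \leftrightarrow Q = N \leftrightarrow N = N
Q \to ((S \to R) \leftrightarrow Q) = N \to N = N
S \to (Q \to ((S \to R) \leftrightarrow Q)) = N \to N = N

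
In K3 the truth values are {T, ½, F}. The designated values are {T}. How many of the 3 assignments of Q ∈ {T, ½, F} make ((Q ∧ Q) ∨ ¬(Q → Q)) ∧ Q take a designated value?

1

Q=T: T ✓
Q=½: ½ ·
Q=F: F ·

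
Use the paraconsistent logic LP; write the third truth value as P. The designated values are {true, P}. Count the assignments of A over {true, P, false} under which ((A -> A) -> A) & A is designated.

2

A=true: true ✓
A=P: P ✓
A=false: false ·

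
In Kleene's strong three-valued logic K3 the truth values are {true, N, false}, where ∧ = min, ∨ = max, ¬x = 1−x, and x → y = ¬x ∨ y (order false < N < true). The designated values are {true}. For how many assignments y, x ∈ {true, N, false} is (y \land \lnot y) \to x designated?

Of the 9 assignments, 7 give a value in {true}.

7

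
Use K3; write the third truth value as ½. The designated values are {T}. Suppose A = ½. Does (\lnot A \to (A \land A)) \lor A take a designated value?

\lnot A = \lnot ½ = ½
A \land A = ½ \land ½ = ½
\lnot A \to (A \land A) = ½ \to ½ = ½  [\lnot ½ \lor ½]
(\lnot A \to (A \land A)) \lor A = ½ \lor ½ = ½
½ ∉ {T}.

No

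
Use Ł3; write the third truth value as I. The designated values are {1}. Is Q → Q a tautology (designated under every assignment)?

Every assignment of Q over {1, I, 0} gives a value in {1}.
In particular, with Q=I: Q → Q = 1.

Yes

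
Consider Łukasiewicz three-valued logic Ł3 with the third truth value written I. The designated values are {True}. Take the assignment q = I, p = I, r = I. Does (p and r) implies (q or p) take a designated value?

p and r = I and I = I
q or p = I or I = I
(p and r) implies (q or p) = I implies I = True
True ∈ {True}.

Yes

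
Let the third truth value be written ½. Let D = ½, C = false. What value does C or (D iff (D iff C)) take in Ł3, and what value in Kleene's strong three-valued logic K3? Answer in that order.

true; ½

In Ł3: D iff C = ½ iff false = ½  [1 − |½−0|]
D iff (D iff C) = ½ iff ½ = true
C or (D iff (D iff C)) = false or true = true
In Kleene's strong three-valued logic K3: D iff C = ½ iff false = ½
D iff (D iff C) = ½ iff ½ = ½
C or (D iff (D iff C)) = false or ½ = ½
They differ because Ł3 and Kleene's strong three-valued logic K3 treat ½ differently under implication.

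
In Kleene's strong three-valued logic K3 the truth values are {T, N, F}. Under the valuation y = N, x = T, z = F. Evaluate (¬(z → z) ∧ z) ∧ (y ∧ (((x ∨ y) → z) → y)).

F

z → z = F → F = T
¬(z → z) = ¬T = F
¬(z → z) ∧ z = F ∧ F = F
x ∨ y = T ∨ N = T
(x ∨ y) → z = T → F = F
((x ∨ y) → z) → y = F → N = T  [¬F ∨ N]
y ∧ (((x ∨ y) → z) → y) = N ∧ T = N
(¬(z → z) ∧ z) ∧ (y ∧ (((x ∨ y) → z) → y)) = F ∧ N = F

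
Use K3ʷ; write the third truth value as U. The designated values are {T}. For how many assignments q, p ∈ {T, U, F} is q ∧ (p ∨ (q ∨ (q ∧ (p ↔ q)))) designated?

2

Designated under: (q=T, p=T); (q=T, p=F).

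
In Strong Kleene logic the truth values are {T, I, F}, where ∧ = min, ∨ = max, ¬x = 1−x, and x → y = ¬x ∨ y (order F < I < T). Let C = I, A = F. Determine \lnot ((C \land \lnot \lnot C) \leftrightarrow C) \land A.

F

\lnot C = \lnot I = I
\lnot \lnot C = \lnot I = I
C \land \lnot \lnot C = I \land I = I
(C \land \lnot \lnot C) \leftrightarrow C = I \leftrightarrow I = I
\lnot ((C \land \lnot \lnot C) \leftrightarrow C) = \lnot I = I
\lnot ((C \land \lnot \lnot C) \leftrightarrow C) \land A = I \land F = F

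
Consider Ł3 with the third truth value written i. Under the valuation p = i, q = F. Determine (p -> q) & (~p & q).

F

p -> q = i -> F = i  [min(1, 1−½+0)]
~p = ~i = i
~p & q = i & F = F
(p -> q) & (~p & q) = i & F = F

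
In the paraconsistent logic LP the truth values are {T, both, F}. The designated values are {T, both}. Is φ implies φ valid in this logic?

Yes

Every assignment of φ over {T, both, F} gives a value in {T, both}.
In particular, with φ=both: φ implies φ = both.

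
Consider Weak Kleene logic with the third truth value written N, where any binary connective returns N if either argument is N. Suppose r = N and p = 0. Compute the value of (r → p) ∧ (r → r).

N

r → p = N → 0 = N  [any arg is the third value ⇒ result is the third value]
r → r = N → N = N
(r → p) ∧ (r → r) = N ∧ N = N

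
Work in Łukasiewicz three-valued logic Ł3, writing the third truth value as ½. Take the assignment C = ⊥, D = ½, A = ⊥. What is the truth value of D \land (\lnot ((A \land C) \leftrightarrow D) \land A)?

A \land C = ⊥ \land ⊥ = ⊥
(A \land C) \leftrightarrow D = ⊥ \leftrightarrow ½ = ½  [1 − |0−½|]
\lnot ((A \land C) \leftrightarrow D) = \lnot ½ = ½
\lnot ((A \land C) \leftrightarrow D) \land A = ½ \land ⊥ = ⊥
D \land (\lnot ((A \land C) \leftrightarrow D) \land A) = ½ \land ⊥ = ⊥

⊥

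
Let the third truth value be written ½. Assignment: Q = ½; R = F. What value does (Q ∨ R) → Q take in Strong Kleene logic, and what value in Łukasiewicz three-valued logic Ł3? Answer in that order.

½; T

In Strong Kleene logic: Q ∨ R = ½ ∨ F = ½
(Q ∨ R) → Q = ½ → ½ = ½  [¬½ ∨ ½]
In Łukasiewicz three-valued logic Ł3: Q ∨ R = ½ ∨ F = ½
(Q ∨ R) → Q = ½ → ½ = T
They differ because Strong Kleene logic and Łukasiewicz three-valued logic Ł3 treat ½ differently under implication.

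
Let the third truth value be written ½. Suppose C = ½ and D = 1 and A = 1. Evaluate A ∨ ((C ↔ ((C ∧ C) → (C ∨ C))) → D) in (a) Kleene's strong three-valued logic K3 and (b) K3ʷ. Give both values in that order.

In Kleene's strong three-valued logic K3: C ∧ C = ½ ∧ ½ = ½
C ∨ C = ½ ∨ ½ = ½
(C ∧ C) → (C ∨ C) = ½ → ½ = ½  [¬½ ∨ ½]
C ↔ ((C ∧ C) → (C ∨ C)) = ½ ↔ ½ = ½
(C ↔ ((C ∧ C) → (C ∨ C))) → D = ½ → 1 = 1
A ∨ ((C ↔ ((C ∧ C) → (C ∨ C))) → D) = 1 ∨ 1 = 1
In K3ʷ: C ∧ C = ½ ∧ ½ = ½
C ∨ C = ½ ∨ ½ = ½
(C ∧ C) → (C ∨ C) = ½ → ½ = ½  [any arg is the third value ⇒ result is the third value]
C ↔ ((C ∧ C) → (C ∨ C)) = ½ ↔ ½ = ½
(C ↔ ((C ∧ C) → (C ∨ C))) → D = ½ → 1 = ½
A ∨ ((C ↔ ((C ∧ C) → (C ∨ C))) → D) = 1 ∨ ½ = ½
They differ because Kleene's strong three-valued logic K3 and K3ʷ treat ½ differently under the binary connectives.

1; ½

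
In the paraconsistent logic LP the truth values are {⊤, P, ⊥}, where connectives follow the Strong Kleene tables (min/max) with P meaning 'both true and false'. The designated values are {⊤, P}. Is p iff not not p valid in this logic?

Yes

Every assignment of p over {⊤, P, ⊥} gives a value in {⊤, P}.
In particular, with p=P: p iff not not p = P.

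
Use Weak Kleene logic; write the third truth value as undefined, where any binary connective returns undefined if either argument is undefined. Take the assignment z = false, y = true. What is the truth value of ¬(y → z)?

y → z = true → false = false
¬(y → z) = ¬false = true

true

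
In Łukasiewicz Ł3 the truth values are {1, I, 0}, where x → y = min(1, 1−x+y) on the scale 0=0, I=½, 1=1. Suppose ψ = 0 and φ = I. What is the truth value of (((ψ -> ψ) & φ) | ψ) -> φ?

ψ -> ψ = 0 -> 0 = 1
(ψ -> ψ) & φ = 1 & I = I
((ψ -> ψ) & φ) | ψ = I | 0 = I
(((ψ -> ψ) & φ) | ψ) -> φ = I -> I = 1  [min(1, 1−½+½)]

1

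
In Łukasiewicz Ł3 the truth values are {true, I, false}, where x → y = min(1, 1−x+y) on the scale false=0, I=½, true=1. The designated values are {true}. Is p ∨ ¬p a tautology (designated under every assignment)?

Countermodel: p=I gives I, which is not designated.

No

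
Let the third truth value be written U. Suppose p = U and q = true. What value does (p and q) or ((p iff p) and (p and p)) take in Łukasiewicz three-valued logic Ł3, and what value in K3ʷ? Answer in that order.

In Łukasiewicz three-valued logic Ł3: p and q = U and true = U
p iff p = U iff U = true  [1 − |½−½|]
p and p = U and U = U
(p iff p) and (p and p) = true and U = U
(p and q) or ((p iff p) and (p and p)) = U or U = U
In K3ʷ: p and q = U and true = U
p iff p = U iff U = U
p and p = U and U = U
(p iff p) and (p and p) = U and U = U
(p and q) or ((p iff p) and (p and p)) = U or U = U

U; U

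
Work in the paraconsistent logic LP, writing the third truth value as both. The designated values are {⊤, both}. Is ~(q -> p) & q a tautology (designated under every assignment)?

No

Countermodel: q=⊤, p=⊤ gives ⊥, which is not designated.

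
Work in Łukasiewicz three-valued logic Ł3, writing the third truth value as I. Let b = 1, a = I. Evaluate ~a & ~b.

0

~a = ~I = I
~b = ~1 = 0
~a & ~b = I & 0 = 0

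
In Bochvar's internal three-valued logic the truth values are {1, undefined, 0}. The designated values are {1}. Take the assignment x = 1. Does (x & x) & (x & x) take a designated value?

Yes

x & x = 1 & 1 = 1
x & x = 1 & 1 = 1
(x & x) & (x & x) = 1 & 1 = 1
1 ∈ {1}.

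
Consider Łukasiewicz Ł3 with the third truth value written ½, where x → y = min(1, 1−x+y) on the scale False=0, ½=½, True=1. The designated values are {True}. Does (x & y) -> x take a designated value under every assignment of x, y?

Yes

Every assignment of x, y over {True, ½, False} gives a value in {True}.
In particular, with x=½, y=½: (x & y) -> x = True.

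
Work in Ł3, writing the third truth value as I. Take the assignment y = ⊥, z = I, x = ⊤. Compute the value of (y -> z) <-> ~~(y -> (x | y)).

⊤

y -> z = ⊥ -> I = ⊤
x | y = ⊤ | ⊥ = ⊤
y -> (x | y) = ⊥ -> ⊤ = ⊤
~(y -> (x | y)) = ~⊤ = ⊥
~~(y -> (x | y)) = ~⊥ = ⊤
(y -> z) <-> ~~(y -> (x | y)) = ⊤ <-> ⊤ = ⊤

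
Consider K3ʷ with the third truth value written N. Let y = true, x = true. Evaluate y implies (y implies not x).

not x = not true = false
y implies not x = true implies false = false
y implies (y implies not x) = true implies false = false

false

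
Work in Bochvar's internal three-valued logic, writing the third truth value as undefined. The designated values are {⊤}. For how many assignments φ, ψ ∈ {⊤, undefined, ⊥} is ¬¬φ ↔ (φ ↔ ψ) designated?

Designated under: (φ=⊤, ψ=⊤); (φ=⊥, ψ=⊤).

2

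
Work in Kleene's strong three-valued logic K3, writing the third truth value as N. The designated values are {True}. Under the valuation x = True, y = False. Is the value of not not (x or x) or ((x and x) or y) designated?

x or x = True or True = True
not (x or x) = not True = False
not not (x or x) = not False = True
x and x = True and True = True
(x and x) or y = True or False = True
not not (x or x) or ((x and x) or y) = True or True = True
True ∈ {True}.

Yes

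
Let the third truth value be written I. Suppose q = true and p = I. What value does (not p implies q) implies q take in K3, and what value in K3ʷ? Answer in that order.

true; I

In K3: not p = not I = I
not p implies q = I implies true = true  [not I or true]
(not p implies q) implies q = true implies true = true
In K3ʷ: not p = not I = I
not p implies q = I implies true = I  [any arg is the third value ⇒ result is the third value]
(not p implies q) implies q = I implies true = I
They differ because K3 and K3ʷ treat I differently under the binary connectives.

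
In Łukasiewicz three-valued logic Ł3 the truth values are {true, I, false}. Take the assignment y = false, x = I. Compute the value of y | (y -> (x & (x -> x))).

x -> x = I -> I = true  [min(1, 1−½+½)]
x & (x -> x) = I & true = I
y -> (x & (x -> x)) = false -> I = true
y | (y -> (x & (x -> x))) = false | true = true

true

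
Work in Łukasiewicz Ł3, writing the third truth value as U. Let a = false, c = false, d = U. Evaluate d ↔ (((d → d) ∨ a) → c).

d → d = U → U = true  [min(1, 1−½+½)]
(d → d) ∨ a = true ∨ false = true
((d → d) ∨ a) → c = true → false = false
d ↔ (((d → d) ∨ a) → c) = U ↔ false = U

U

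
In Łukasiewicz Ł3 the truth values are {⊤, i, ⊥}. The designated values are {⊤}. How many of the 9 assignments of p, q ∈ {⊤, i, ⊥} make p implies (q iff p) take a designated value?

7

Of the 9 assignments, 7 give a value in {⊤}.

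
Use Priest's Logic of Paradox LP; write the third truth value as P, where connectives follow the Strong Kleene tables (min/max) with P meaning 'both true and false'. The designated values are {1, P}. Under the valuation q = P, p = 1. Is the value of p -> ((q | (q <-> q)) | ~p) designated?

q <-> q = P <-> P = P
q | (q <-> q) = P | P = P
~p = ~1 = 0
(q | (q <-> q)) | ~p = P | 0 = P
p -> ((q | (q <-> q)) | ~p) = 1 -> P = P
P ∈ {1, P}.

Yes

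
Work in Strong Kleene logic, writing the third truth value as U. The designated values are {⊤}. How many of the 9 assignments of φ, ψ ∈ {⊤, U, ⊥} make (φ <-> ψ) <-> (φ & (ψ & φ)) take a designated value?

3

Designated under: (φ=⊤, ψ=⊤); (φ=⊤, ψ=⊥); (φ=⊥, ψ=⊤).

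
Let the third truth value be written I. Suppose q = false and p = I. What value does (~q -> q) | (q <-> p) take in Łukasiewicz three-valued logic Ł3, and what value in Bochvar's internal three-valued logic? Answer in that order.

I; I

In Łukasiewicz three-valued logic Ł3: ~q = ~false = true
~q -> q = true -> false = false
q <-> p = false <-> I = I  [1 − |0−½|]
(~q -> q) | (q <-> p) = false | I = I
In Bochvar's internal three-valued logic: ~q = ~false = true
~q -> q = true -> false = false
q <-> p = false <-> I = I
(~q -> q) | (q <-> p) = false | I = I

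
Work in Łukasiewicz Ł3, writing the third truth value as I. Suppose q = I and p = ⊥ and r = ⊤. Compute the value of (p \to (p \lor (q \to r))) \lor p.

q \to r = I \to ⊤ = ⊤  [min(1, 1−½+1)]
p \lor (q \to r) = ⊥ \lor ⊤ = ⊤
p \to (p \lor (q \to r)) = ⊥ \to ⊤ = ⊤
(p \to (p \lor (q \to r))) \lor p = ⊤ \lor ⊥ = ⊤

⊤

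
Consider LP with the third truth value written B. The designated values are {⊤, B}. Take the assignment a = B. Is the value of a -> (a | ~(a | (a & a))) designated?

Yes

a & a = B & B = B
a | (a & a) = B | B = B
~(a | (a & a)) = ~B = B
a | ~(a | (a & a)) = B | B = B
a -> (a | ~(a | (a & a))) = B -> B = B  [~B | B]
B ∈ {⊤, B}.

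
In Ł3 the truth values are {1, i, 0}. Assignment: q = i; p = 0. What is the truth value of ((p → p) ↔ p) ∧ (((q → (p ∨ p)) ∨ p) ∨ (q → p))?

0

p → p = 0 → 0 = 1
(p → p) ↔ p = 1 ↔ 0 = 0
p ∨ p = 0 ∨ 0 = 0
q → (p ∨ p) = i → 0 = i  [min(1, 1−½+0)]
(q → (p ∨ p)) ∨ p = i ∨ 0 = i
q → p = i → 0 = i
((q → (p ∨ p)) ∨ p) ∨ (q → p) = i ∨ i = i
((p → p) ↔ p) ∧ (((q → (p ∨ p)) ∨ p) ∨ (q → p)) = 0 ∧ i = 0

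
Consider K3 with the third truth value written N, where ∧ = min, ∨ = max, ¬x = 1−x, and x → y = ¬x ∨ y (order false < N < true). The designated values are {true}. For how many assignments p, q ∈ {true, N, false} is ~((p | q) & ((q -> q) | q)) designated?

Designated under: (p=false, q=false).

1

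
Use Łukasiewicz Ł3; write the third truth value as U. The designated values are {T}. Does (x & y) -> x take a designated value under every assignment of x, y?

Yes

Every assignment of x, y over {T, U, F} gives a value in {T}.
In particular, with x=U, y=U: (x & y) -> x = T.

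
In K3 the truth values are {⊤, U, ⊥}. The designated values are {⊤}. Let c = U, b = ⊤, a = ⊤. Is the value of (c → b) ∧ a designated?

Yes

c → b = U → ⊤ = ⊤  [¬U ∨ ⊤]
(c → b) ∧ a = ⊤ ∧ ⊤ = ⊤
⊤ ∈ {⊤}.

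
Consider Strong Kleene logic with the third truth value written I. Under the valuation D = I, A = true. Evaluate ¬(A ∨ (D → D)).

false

D → D = I → I = I  [¬I ∨ I]
A ∨ (D → D) = true ∨ I = true
¬(A ∨ (D → D)) = ¬true = false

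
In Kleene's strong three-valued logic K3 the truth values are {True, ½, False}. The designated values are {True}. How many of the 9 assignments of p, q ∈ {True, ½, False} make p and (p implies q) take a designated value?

Designated under: (p=True, q=True).

1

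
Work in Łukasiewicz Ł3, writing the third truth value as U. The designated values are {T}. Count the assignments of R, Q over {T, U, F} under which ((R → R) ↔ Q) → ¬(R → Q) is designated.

Designated under: (R=T, Q=U); (R=T, Q=F); (R=U, Q=F); (R=F, Q=F).

4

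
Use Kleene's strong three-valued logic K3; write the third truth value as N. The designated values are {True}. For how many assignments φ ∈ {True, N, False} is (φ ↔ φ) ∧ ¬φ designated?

1

φ=True: False ·
φ=N: N ·
φ=False: True ✓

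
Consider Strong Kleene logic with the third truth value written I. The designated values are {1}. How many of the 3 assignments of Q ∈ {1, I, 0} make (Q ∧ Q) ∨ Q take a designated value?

Q=1: 1 ✓
Q=I: I ·
Q=0: 0 ·

1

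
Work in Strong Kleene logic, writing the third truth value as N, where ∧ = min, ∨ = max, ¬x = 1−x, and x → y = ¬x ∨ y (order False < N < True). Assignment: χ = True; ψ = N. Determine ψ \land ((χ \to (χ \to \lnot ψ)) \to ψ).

\lnot ψ = \lnot N = N
χ \to \lnot ψ = True \to N = N  [\lnot True \lor N]
χ \to (χ \to \lnot ψ) = True \to N = N
(χ \to (χ \to \lnot ψ)) \to ψ = N \to N = N
ψ \land ((χ \to (χ \to \lnot ψ)) \to ψ) = N \land N = N

N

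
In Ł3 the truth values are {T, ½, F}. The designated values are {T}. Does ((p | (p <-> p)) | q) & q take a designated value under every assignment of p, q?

No

Countermodel: p=T, q=½ gives ½, which is not designated.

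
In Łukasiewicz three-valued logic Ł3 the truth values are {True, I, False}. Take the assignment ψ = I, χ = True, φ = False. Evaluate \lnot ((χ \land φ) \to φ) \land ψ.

χ \land φ = True \land False = False
(χ \land φ) \to φ = False \to False = True
\lnot ((χ \land φ) \to φ) = \lnot True = False
\lnot ((χ \land φ) \to φ) \land ψ = False \land I = False

False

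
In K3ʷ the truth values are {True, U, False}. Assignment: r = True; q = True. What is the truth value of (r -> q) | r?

r -> q = True -> True = True
(r -> q) | r = True | True = True

True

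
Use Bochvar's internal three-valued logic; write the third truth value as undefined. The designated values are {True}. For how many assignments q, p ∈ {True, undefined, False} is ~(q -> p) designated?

1

Designated under: (q=True, p=False).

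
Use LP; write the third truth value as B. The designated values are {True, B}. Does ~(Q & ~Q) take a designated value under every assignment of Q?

Yes

Every assignment of Q over {True, B, False} gives a value in {True, B}.
In particular, with Q=B: ~(Q & ~Q) = B.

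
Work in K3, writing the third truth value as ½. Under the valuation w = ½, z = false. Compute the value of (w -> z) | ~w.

½

w -> z = ½ -> false = ½  [~½ | false]
~w = ~½ = ½
(w -> z) | ~w = ½ | ½ = ½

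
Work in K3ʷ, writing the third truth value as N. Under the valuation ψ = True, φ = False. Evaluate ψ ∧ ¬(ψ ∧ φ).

ψ ∧ φ = True ∧ False = False
¬(ψ ∧ φ) = ¬False = True
ψ ∧ ¬(ψ ∧ φ) = True ∧ True = True

True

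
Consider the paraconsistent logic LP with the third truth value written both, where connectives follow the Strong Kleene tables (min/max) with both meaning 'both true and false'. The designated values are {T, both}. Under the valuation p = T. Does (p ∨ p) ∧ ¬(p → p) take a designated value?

No

p ∨ p = T ∨ T = T
p → p = T → T = T
¬(p → p) = ¬T = F
(p ∨ p) ∧ ¬(p → p) = T ∧ F = F
F ∉ {T, both}.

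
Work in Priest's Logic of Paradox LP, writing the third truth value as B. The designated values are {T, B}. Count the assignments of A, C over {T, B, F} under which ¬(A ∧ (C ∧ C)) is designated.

Of the 9 assignments, 8 give a value in {T, B}.

8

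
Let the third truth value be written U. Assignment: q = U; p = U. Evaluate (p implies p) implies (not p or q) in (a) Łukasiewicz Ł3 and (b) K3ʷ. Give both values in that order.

In Łukasiewicz Ł3: p implies p = U implies U = true  [min(1, 1−½+½)]
not p = not U = U
not p or q = U or U = U
(p implies p) implies (not p or q) = true implies U = U
In K3ʷ: p implies p = U implies U = U  [any arg is the third value ⇒ result is the third value]
not p = not U = U
not p or q = U or U = U
(p implies p) implies (not p or q) = U implies U = U

U; U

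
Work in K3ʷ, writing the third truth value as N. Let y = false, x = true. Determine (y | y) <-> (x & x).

y | y = false | false = false
x & x = true & true = true
(y | y) <-> (x & x) = false <-> true = false

false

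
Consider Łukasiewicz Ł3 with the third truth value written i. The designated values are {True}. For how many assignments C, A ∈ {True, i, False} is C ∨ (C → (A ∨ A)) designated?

Of the 9 assignments, 8 give a value in {True}.

8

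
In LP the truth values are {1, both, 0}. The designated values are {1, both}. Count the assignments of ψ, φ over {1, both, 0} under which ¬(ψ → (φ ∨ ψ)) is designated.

Designated under: (ψ=both, φ=both); (ψ=both, φ=0).

2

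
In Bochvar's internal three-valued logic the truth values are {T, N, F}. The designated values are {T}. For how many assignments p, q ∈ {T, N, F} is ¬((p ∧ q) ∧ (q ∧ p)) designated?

Designated under: (p=T, q=F); (p=F, q=T); (p=F, q=F).

3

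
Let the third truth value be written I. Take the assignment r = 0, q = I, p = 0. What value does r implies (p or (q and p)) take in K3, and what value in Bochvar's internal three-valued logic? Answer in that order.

1; I

In K3: q and p = I and 0 = 0
p or (q and p) = 0 or 0 = 0
r implies (p or (q and p)) = 0 implies 0 = 1
In Bochvar's internal three-valued logic: q and p = I and 0 = I
p or (q and p) = 0 or I = I
r implies (p or (q and p)) = 0 implies I = I  [any arg is the third value ⇒ result is the third value]
They differ because K3 and Bochvar's internal three-valued logic treat I differently under the binary connectives.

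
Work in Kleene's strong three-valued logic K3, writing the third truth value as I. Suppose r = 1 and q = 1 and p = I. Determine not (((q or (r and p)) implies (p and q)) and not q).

1

r and p = 1 and I = I
q or (r and p) = 1 or I = 1
p and q = I and 1 = I
(q or (r and p)) implies (p and q) = 1 implies I = I  [not 1 or I]
not q = not 1 = 0
((q or (r and p)) implies (p and q)) and not q = I and 0 = 0
not (((q or (r and p)) implies (p and q)) and not q) = not 0 = 1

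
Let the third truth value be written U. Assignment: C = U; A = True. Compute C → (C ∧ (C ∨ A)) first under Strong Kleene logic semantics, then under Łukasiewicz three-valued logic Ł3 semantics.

U; True

In Strong Kleene logic: C ∨ A = U ∨ True = True
C ∧ (C ∨ A) = U ∧ True = U
C → (C ∧ (C ∨ A)) = U → U = U  [¬U ∨ U]
In Łukasiewicz three-valued logic Ł3: C ∨ A = U ∨ True = True
C ∧ (C ∨ A) = U ∧ True = U
C → (C ∧ (C ∨ A)) = U → U = True  [min(1, 1−½+½)]
They differ because Strong Kleene logic and Łukasiewicz three-valued logic Ł3 treat U differently under implication.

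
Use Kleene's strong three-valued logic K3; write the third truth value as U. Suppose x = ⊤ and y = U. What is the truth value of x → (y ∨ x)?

⊤

y ∨ x = U ∨ ⊤ = ⊤
x → (y ∨ x) = ⊤ → ⊤ = ⊤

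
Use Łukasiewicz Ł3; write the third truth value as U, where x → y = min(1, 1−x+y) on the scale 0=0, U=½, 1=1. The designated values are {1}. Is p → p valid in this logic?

Yes

Every assignment of p over {1, U, 0} gives a value in {1}.
In particular, with p=U: p → p = 1.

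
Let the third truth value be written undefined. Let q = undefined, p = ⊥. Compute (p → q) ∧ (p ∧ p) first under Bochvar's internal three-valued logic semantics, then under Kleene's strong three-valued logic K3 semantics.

undefined; ⊥

In Bochvar's internal three-valued logic: p → q = ⊥ → undefined = undefined  [any arg is the third value ⇒ result is the third value]
p ∧ p = ⊥ ∧ ⊥ = ⊥
(p → q) ∧ (p ∧ p) = undefined ∧ ⊥ = undefined
In Kleene's strong three-valued logic K3: p → q = ⊥ → undefined = ⊤  [¬⊥ ∨ undefined]
p ∧ p = ⊥ ∧ ⊥ = ⊥
(p → q) ∧ (p ∧ p) = ⊤ ∧ ⊥ = ⊥
They differ because Bochvar's internal three-valued logic and Kleene's strong three-valued logic K3 treat undefined differently under the binary connectives.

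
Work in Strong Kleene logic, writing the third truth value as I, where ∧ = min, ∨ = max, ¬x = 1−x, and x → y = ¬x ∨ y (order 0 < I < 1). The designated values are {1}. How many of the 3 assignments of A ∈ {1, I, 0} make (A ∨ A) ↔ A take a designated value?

2

A=1: 1 ✓
A=I: I ·
A=0: 1 ✓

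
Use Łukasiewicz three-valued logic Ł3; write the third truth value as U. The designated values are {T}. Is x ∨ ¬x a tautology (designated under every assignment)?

No

Countermodel: x=U gives U, which is not designated.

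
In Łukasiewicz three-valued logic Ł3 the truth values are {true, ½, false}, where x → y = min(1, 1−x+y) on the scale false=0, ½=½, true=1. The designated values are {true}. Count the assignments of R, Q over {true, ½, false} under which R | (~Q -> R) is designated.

6

Of the 9 assignments, 6 give a value in {true}.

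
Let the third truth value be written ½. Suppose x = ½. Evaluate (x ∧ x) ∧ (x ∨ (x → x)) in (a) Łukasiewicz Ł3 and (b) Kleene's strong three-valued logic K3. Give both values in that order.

½; ½

In Łukasiewicz Ł3: x ∧ x = ½ ∧ ½ = ½
x → x = ½ → ½ = ⊤  [min(1, 1−½+½)]
x ∨ (x → x) = ½ ∨ ⊤ = ⊤
(x ∧ x) ∧ (x ∨ (x → x)) = ½ ∧ ⊤ = ½
In Kleene's strong three-valued logic K3: x ∧ x = ½ ∧ ½ = ½
x → x = ½ → ½ = ½  [¬½ ∨ ½]
x ∨ (x → x) = ½ ∨ ½ = ½
(x ∧ x) ∧ (x ∨ (x → x)) = ½ ∧ ½ = ½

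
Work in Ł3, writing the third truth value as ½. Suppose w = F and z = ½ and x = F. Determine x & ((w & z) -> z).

w & z = F & ½ = F
(w & z) -> z = F -> ½ = T  [min(1, 1−0+½)]
x & ((w & z) -> z) = F & T = F

F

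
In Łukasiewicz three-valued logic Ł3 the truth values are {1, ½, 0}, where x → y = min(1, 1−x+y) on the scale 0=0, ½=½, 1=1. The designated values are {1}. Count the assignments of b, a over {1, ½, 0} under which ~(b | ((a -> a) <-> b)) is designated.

3

Designated under: (b=0, a=1); (b=0, a=½); (b=0, a=0).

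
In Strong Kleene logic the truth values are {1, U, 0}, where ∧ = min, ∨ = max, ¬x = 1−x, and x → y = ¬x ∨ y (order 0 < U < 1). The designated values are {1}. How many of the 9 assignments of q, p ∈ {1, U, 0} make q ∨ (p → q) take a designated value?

Of the 9 assignments, 5 give a value in {1}.

5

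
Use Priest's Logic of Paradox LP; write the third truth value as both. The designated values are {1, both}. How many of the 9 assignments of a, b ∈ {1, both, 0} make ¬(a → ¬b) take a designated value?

4

Designated under: (a=1, b=1); (a=1, b=both); (a=both, b=1); (a=both, b=both).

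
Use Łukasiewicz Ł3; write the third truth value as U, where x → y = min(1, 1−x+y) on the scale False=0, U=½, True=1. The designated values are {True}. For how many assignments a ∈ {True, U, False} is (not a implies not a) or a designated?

a=True: True ✓
a=U: True ✓
a=False: True ✓

3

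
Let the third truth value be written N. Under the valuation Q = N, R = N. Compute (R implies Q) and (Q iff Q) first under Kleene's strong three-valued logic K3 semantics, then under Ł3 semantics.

N; true

In Kleene's strong three-valued logic K3: R implies Q = N implies N = N  [not N or N]
Q iff Q = N iff N = N
(R implies Q) and (Q iff Q) = N and N = N
In Ł3: R implies Q = N implies N = true  [min(1, 1−½+½)]
Q iff Q = N iff N = true
(R implies Q) and (Q iff Q) = true and true = true
They differ because Kleene's strong three-valued logic K3 and Ł3 treat N differently under implication.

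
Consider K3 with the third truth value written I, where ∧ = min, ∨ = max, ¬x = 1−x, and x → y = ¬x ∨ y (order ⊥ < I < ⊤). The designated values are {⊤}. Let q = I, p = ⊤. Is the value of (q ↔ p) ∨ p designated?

q ↔ p = I ↔ ⊤ = I
(q ↔ p) ∨ p = I ∨ ⊤ = ⊤
⊤ ∈ {⊤}.

Yes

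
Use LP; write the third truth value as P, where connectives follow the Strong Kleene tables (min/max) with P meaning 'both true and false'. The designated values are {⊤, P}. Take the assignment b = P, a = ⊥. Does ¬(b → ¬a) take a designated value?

No

¬a = ¬⊥ = ⊤
b → ¬a = P → ⊤ = ⊤  [¬P ∨ ⊤]
¬(b → ¬a) = ¬⊤ = ⊥
⊥ ∉ {⊤, P}.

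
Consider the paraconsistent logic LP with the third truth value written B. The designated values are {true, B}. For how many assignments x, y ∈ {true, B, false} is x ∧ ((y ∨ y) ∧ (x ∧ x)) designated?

4

Designated under: (x=true, y=true); (x=true, y=B); (x=B, y=true); (x=B, y=B).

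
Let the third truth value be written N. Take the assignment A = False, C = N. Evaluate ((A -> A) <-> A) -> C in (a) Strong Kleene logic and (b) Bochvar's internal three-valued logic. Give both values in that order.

In Strong Kleene logic: A -> A = False -> False = True
(A -> A) <-> A = True <-> False = False
((A -> A) <-> A) -> C = False -> N = True  [~False | N]
In Bochvar's internal three-valued logic: A -> A = False -> False = True
(A -> A) <-> A = True <-> False = False
((A -> A) <-> A) -> C = False -> N = N  [any arg is the third value ⇒ result is the third value]
They differ because Strong Kleene logic and Bochvar's internal three-valued logic treat N differently under the binary connectives.

True; N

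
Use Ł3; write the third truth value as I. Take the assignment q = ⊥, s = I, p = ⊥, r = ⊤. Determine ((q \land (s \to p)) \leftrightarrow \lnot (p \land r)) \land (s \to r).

⊥

s \to p = I \to ⊥ = I
q \land (s \to p) = ⊥ \land I = ⊥
p \land r = ⊥ \land ⊤ = ⊥
\lnot (p \land r) = \lnot ⊥ = ⊤
(q \land (s \to p)) \leftrightarrow \lnot (p \land r) = ⊥ \leftrightarrow ⊤ = ⊥
s \to r = I \to ⊤ = ⊤
((q \land (s \to p)) \leftrightarrow \lnot (p \land r)) \land (s \to r) = ⊥ \land ⊤ = ⊥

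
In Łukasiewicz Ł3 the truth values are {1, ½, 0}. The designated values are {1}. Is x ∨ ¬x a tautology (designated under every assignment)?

Countermodel: x=½ gives ½, which is not designated.

No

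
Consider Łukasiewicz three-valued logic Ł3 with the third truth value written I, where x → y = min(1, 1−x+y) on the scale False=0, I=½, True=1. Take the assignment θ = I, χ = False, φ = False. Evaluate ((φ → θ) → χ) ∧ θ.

False

φ → θ = False → I = True  [min(1, 1−0+½)]
(φ → θ) → χ = True → False = False
((φ → θ) → χ) ∧ θ = False ∧ I = False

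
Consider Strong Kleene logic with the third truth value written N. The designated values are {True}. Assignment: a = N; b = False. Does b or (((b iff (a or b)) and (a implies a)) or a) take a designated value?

a or b = N or False = N
b iff (a or b) = False iff N = N
a implies a = N implies N = N
(b iff (a or b)) and (a implies a) = N and N = N
((b iff (a or b)) and (a implies a)) or a = N or N = N
b or (((b iff (a or b)) and (a implies a)) or a) = False or N = N
N ∉ {True}.

No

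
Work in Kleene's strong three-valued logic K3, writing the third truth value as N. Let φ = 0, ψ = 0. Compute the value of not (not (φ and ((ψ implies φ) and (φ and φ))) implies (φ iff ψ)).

0

ψ implies φ = 0 implies 0 = 1
φ and φ = 0 and 0 = 0
(ψ implies φ) and (φ and φ) = 1 and 0 = 0
φ and ((ψ implies φ) and (φ and φ)) = 0 and 0 = 0
not (φ and ((ψ implies φ) and (φ and φ))) = not 0 = 1
φ iff ψ = 0 iff 0 = 1
not (φ and ((ψ implies φ) and (φ and φ))) implies (φ iff ψ) = 1 implies 1 = 1
not (not (φ and ((ψ implies φ) and (φ and φ))) implies (φ iff ψ)) = not 1 = 0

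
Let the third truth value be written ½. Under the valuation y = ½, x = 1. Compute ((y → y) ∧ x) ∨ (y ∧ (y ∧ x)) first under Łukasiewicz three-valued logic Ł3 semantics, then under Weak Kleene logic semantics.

1; ½

In Łukasiewicz three-valued logic Ł3: y → y = ½ → ½ = 1
(y → y) ∧ x = 1 ∧ 1 = 1
y ∧ x = ½ ∧ 1 = ½
y ∧ (y ∧ x) = ½ ∧ ½ = ½
((y → y) ∧ x) ∨ (y ∧ (y ∧ x)) = 1 ∨ ½ = 1
In Weak Kleene logic: y → y = ½ → ½ = ½  [any arg is the third value ⇒ result is the third value]
(y → y) ∧ x = ½ ∧ 1 = ½
y ∧ x = ½ ∧ 1 = ½
y ∧ (y ∧ x) = ½ ∧ ½ = ½
((y → y) ∧ x) ∨ (y ∧ (y ∧ x)) = ½ ∨ ½ = ½
They differ because Łukasiewicz three-valued logic Ł3 and Weak Kleene logic treat ½ differently under the binary connectives.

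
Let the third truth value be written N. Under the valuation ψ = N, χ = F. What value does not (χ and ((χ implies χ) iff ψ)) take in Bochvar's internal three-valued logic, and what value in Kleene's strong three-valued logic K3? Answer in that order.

In Bochvar's internal three-valued logic: χ implies χ = F implies F = T
(χ implies χ) iff ψ = T iff N = N
χ and ((χ implies χ) iff ψ) = F and N = N
not (χ and ((χ implies χ) iff ψ)) = not N = N
In Kleene's strong three-valued logic K3: χ implies χ = F implies F = T
(χ implies χ) iff ψ = T iff N = N
χ and ((χ implies χ) iff ψ) = F and N = F
not (χ and ((χ implies χ) iff ψ)) = not F = T
They differ because Bochvar's internal three-valued logic and Kleene's strong three-valued logic K3 treat N differently under the binary connectives.

N; T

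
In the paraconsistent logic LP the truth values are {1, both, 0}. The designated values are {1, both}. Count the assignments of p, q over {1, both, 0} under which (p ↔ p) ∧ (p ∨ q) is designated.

Of the 9 assignments, 8 give a value in {1, both}.

8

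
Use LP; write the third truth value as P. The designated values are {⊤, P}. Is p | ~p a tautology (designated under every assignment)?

Yes

Every assignment of p over {⊤, P, ⊥} gives a value in {⊤, P}.
In particular, with p=P: p | ~p = P.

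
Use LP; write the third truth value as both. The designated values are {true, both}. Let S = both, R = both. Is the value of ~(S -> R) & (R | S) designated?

S -> R = both -> both = both  [~both | both]
~(S -> R) = ~both = both
R | S = both | both = both
~(S -> R) & (R | S) = both & both = both
both ∈ {true, both}.

Yes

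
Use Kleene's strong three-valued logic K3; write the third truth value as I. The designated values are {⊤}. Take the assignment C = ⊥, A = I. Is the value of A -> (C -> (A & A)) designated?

A & A = I & I = I
C -> (A & A) = ⊥ -> I = ⊤
A -> (C -> (A & A)) = I -> ⊤ = ⊤
⊤ ∈ {⊤}.

Yes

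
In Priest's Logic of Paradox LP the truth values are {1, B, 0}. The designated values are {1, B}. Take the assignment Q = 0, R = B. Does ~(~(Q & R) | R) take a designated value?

No

Q & R = 0 & B = 0
~(Q & R) = ~0 = 1
~(Q & R) | R = 1 | B = 1
~(~(Q & R) | R) = ~1 = 0
0 ∉ {1, B}.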